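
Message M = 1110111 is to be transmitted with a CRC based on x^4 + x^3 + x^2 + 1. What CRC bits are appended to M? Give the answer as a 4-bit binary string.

Append 4 zeros: 11101110000. Divide by 11101 (XOR where the leading bit is 1):
  pos 0: 11101 XOR 11101 = 00000
  pos 5: 11000 XOR 11101 = 00101
Remainder (last 4 bits) = 1010. This is the CRC / FCS.

1010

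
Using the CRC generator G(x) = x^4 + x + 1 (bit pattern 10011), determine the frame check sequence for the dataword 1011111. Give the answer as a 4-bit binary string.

0000

Append 4 zeros: 10111110000. Divide by 10011 (XOR where the leading bit is 1):
  pos 0: 10111 XOR 10011 = 00100
  pos 2: 10011 XOR 10011 = 00000
Remainder (last 4 bits) = 0000. This is the CRC / FCS.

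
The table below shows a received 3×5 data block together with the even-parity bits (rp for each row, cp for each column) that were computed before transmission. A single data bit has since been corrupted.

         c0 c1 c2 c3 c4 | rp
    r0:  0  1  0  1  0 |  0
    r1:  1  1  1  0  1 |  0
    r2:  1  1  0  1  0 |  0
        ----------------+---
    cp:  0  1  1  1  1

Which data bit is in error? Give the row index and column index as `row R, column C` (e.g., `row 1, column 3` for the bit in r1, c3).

Recompute each row's even parity and compare to rp:
  r0: data parity 0, sent rp 0 → ok
  r1: data parity 0, sent rp 0 → ok
  r2: data parity 1, sent rp 0 → mismatch
Recompute each column's even parity and compare to cp:
  c0: data parity 0, sent cp 0 → ok
  c1: data parity 1, sent cp 1 → ok
  c2: data parity 1, sent cp 1 → ok
  c3: data parity 0, sent cp 1 → mismatch
  c4: data parity 1, sent cp 1 → ok
Exactly one row (r2) and one column (c3) fail → the flipped bit is at their intersection.

row 2, column 3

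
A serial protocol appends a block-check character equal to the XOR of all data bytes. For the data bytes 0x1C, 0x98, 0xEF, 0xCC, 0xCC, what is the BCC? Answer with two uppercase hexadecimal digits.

XOR the bytes together:
  start with 0x1C
  0x1C ⊕ 0x98 = 0x84
  0x84 ⊕ 0xEF = 0x6B
  0x6B ⊕ 0xCC = 0xA7
  0xA7 ⊕ 0xCC = 0x6B

6B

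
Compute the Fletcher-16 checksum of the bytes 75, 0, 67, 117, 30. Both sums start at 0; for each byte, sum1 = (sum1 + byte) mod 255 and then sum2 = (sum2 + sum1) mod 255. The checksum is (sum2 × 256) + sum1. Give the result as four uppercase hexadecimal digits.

4B22

Running sums (mod 255):
  after byte 0 (75): sum1=75, sum2=75
  after byte 1 (0): sum1=75, sum2=150
  after byte 2 (67): sum1=142, sum2=37
  after byte 3 (117): sum1=4, sum2=41
  after byte 4 (30): sum1=34, sum2=75
Checksum = sum2·256 + sum1 = 75·256 + 34 = 19234 = 0x4B22.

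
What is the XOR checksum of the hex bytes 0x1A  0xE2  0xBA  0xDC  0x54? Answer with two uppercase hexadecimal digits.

XOR the bytes together:
  start with 0x1A
  0x1A ⊕ 0xE2 = 0xF8
  0xF8 ⊕ 0xBA = 0x42
  0x42 ⊕ 0xDC = 0x9E
  0x9E ⊕ 0x54 = 0xCA

CA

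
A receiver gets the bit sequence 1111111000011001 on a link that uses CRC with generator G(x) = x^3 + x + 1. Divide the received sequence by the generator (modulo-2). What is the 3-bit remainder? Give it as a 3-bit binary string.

100

Modulo-2 division of 1111111000011001 by 1011:
  pos 0: 1111 XOR 1011 = 0100
  pos 1: 1001 XOR 1011 = 0010
  pos 3: 1011 XOR 1011 = 0000
  pos 11: 1100 XOR 1011 = 0111
  pos 12: 1111 XOR 1011 = 0100
Remainder = 100 (nonzero — an error is detected).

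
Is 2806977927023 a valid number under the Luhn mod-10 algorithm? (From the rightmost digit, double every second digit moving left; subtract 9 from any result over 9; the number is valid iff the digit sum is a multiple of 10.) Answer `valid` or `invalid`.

From the right, keep odd positions and double even positions (subtract 9 from any doubled value over 9):
  doubled (positions 2,4,...): 4 5 9 5 3 7 → sum 33
  kept (positions 1,3,...): 3 0 2 7 9 0 2 → sum 23
Total = 56.
56 mod 10 = 6, so the number is invalid.

invalid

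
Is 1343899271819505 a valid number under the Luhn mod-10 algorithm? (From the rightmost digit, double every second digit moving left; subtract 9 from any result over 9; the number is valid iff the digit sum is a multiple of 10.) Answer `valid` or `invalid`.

From the right, keep odd positions and double even positions (subtract 9 from any doubled value over 9):
  doubled (positions 2,4,...): 0 9 7 5 9 7 8 2 → sum 47
  kept (positions 1,3,...): 5 5 1 1 2 9 3 3 → sum 29
Total = 76.
76 mod 10 = 6, so the number is invalid.

invalid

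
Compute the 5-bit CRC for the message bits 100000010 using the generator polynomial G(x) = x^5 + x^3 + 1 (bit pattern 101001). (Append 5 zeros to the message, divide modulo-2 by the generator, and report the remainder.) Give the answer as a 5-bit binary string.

Append 5 zeros: 10000001000000. Divide by 101001 (XOR where the leading bit is 1):
  pos 0: 100000 XOR 101001 = 001001
  pos 2: 100101 XOR 101001 = 001100
  pos 4: 110000 XOR 101001 = 011001
  pos 5: 110010 XOR 101001 = 011011
  pos 6: 110110 XOR 101001 = 011111
  pos 7: 111110 XOR 101001 = 010111
  pos 8: 101110 XOR 101001 = 000111
Remainder (last 5 bits) = 00111. This is the CRC / FCS.

00111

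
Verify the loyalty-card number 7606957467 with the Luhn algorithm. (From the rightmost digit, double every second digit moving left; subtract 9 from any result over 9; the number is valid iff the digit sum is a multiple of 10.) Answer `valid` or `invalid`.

From the right, keep odd positions and double even positions (subtract 9 from any doubled value over 9):
  doubled (positions 2,4,...): 3 5 9 0 5 → sum 22
  kept (positions 1,3,...): 7 4 5 6 6 → sum 28
Total = 50.
50 mod 10 = 0, so the number is valid.

valid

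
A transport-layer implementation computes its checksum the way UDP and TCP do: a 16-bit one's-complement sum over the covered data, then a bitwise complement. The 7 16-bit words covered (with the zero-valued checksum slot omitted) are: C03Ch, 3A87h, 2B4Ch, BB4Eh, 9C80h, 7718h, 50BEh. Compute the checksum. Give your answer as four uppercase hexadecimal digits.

BA49

One's-complement addition (fold any carry out of bit 15 back into bit 0):
  0xC03C + 0x3A87 = 0x0FAC3
  0xFAC3 + 0x2B4C = 0x1260F → wrap carry → 0x2610
  0x2610 + 0xBB4E = 0x0E15E
  0xE15E + 0x9C80 = 0x17DDE → wrap carry → 0x7DDF
  0x7DDF + 0x7718 = 0x0F4F7
  0xF4F7 + 0x50BE = 0x145B5 → wrap carry → 0x45B6
One's-complement sum = 0x45B6.
Checksum = ~0x45B6 & 0xFFFF = 0xBA49.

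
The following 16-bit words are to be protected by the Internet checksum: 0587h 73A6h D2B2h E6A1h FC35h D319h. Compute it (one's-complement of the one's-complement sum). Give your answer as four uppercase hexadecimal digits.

FE2D

One's-complement addition (fold any carry out of bit 15 back into bit 0):
  0x0587 + 0x73A6 = 0x0792D
  0x792D + 0xD2B2 = 0x14BDF → wrap carry → 0x4BE0
  0x4BE0 + 0xE6A1 = 0x13281 → wrap carry → 0x3282
  0x3282 + 0xFC35 = 0x12EB7 → wrap carry → 0x2EB8
  0x2EB8 + 0xD319 = 0x101D1 → wrap carry → 0x01D2
One's-complement sum = 0x01D2.
Checksum = ~0x01D2 & 0xFFFF = 0xFE2D.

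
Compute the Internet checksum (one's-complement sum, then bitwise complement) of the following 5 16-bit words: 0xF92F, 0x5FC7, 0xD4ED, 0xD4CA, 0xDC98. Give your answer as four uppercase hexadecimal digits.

20B7

One's-complement addition (fold any carry out of bit 15 back into bit 0):
  0xF92F + 0x5FC7 = 0x158F6 → wrap carry → 0x58F7
  0x58F7 + 0xD4ED = 0x12DE4 → wrap carry → 0x2DE5
  0x2DE5 + 0xD4CA = 0x102AF → wrap carry → 0x02B0
  0x02B0 + 0xDC98 = 0x0DF48
One's-complement sum = 0xDF48.
Checksum = ~0xDF48 & 0xFFFF = 0x20B7.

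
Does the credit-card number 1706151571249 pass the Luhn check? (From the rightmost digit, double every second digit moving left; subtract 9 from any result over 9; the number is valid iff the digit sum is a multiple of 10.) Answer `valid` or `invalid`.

From the right, keep odd positions and double even positions (subtract 9 from any doubled value over 9):
  doubled (positions 2,4,...): 8 2 1 1 3 5 → sum 20
  kept (positions 1,3,...): 9 2 7 1 1 0 1 → sum 21
Total = 41.
41 mod 10 = 1, so the number is invalid.

invalid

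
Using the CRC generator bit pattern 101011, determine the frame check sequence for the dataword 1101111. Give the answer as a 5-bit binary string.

Append 5 zeros: 110111100000. Divide by 101011 (XOR where the leading bit is 1):
  pos 0: 110111 XOR 101011 = 011100
  pos 1: 111001 XOR 101011 = 010010
  pos 2: 100100 XOR 101011 = 001111
  pos 4: 111100 XOR 101011 = 010111
  pos 5: 101110 XOR 101011 = 000101
Remainder (last 5 bits) = 01010. This is the CRC / FCS.

01010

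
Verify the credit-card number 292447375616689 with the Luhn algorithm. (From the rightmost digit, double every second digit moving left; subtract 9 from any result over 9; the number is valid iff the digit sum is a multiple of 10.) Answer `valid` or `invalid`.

From the right, keep odd positions and double even positions (subtract 9 from any doubled value over 9):
  doubled (positions 2,4,...): 7 3 3 5 5 8 9 → sum 40
  kept (positions 1,3,...): 9 6 1 5 3 4 2 2 → sum 32
Total = 72.
72 mod 10 = 2, so the number is invalid.

invalid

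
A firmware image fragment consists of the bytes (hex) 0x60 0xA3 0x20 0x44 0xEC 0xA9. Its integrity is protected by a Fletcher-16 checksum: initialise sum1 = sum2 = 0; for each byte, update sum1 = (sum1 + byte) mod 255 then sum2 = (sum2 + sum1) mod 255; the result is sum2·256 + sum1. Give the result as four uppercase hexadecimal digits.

Running sums (mod 255):
  after byte 0 (0x60): sum1=96, sum2=96
  after byte 1 (0xA3): sum1=4, sum2=100
  after byte 2 (0x20): sum1=36, sum2=136
  after byte 3 (0x44): sum1=104, sum2=240
  after byte 4 (0xEC): sum1=85, sum2=70
  after byte 5 (0xA9): sum1=254, sum2=69
Checksum = sum2·256 + sum1 = 69·256 + 254 = 17918 = 0x45FE.

45FE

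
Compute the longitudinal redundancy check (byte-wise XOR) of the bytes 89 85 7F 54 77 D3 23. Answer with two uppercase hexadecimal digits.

A0

XOR the bytes together:
  start with 0x89
  0x89 ⊕ 0x85 = 0x0C
  0x0C ⊕ 0x7F = 0x73
  0x73 ⊕ 0x54 = 0x27
  0x27 ⊕ 0x77 = 0x50
  0x50 ⊕ 0xD3 = 0x83
  0x83 ⊕ 0x23 = 0xA0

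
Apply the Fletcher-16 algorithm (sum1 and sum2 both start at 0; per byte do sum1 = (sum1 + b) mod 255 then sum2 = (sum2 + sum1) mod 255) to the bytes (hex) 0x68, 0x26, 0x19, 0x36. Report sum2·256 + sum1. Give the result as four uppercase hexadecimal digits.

7CDD

Running sums (mod 255):
  after byte 0 (0x68): sum1=104, sum2=104
  after byte 1 (0x26): sum1=142, sum2=246
  after byte 2 (0x19): sum1=167, sum2=158
  after byte 3 (0x36): sum1=221, sum2=124
Checksum = sum2·256 + sum1 = 124·256 + 221 = 31965 = 0x7CDD.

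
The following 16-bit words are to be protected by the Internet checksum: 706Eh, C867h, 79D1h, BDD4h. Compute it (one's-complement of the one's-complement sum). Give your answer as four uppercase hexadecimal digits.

8F83

One's-complement addition (fold any carry out of bit 15 back into bit 0):
  0x706E + 0xC867 = 0x138D5 → wrap carry → 0x38D6
  0x38D6 + 0x79D1 = 0x0B2A7
  0xB2A7 + 0xBDD4 = 0x1707B → wrap carry → 0x707C
One's-complement sum = 0x707C.
Checksum = ~0x707C & 0xFFFF = 0x8F83.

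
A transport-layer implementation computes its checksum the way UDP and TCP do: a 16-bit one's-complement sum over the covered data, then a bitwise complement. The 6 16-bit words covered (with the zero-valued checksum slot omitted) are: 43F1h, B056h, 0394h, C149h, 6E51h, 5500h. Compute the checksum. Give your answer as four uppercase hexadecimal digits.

One's-complement addition (fold any carry out of bit 15 back into bit 0):
  0x43F1 + 0xB056 = 0x0F447
  0xF447 + 0x0394 = 0x0F7DB
  0xF7DB + 0xC149 = 0x1B924 → wrap carry → 0xB925
  0xB925 + 0x6E51 = 0x12776 → wrap carry → 0x2777
  0x2777 + 0x5500 = 0x07C77
One's-complement sum = 0x7C77.
Checksum = ~0x7C77 & 0xFFFF = 0x8388.

8388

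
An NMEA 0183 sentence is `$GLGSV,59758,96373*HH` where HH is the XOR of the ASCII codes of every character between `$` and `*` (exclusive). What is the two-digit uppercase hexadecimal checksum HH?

47

XOR the ASCII codes of the payload characters:
  'G' = 0x47 → acc = 0x47
  'L' = 0x4C → acc = 0x0B
  'G' = 0x47 → acc = 0x4C
  'S' = 0x53 → acc = 0x1F
  'V' = 0x56 → acc = 0x49
  ',' = 0x2C → acc = 0x65
  '5' = 0x35 → acc = 0x50
  '9' = 0x39 → acc = 0x69
  '7' = 0x37 → acc = 0x5E
  '5' = 0x35 → acc = 0x6B
  '8' = 0x38 → acc = 0x53
  ',' = 0x2C → acc = 0x7F
  '9' = 0x39 → acc = 0x46
  '6' = 0x36 → acc = 0x70
  '3' = 0x33 → acc = 0x43
  '7' = 0x37 → acc = 0x74
  '3' = 0x33 → acc = 0x47
Checksum = 0x47.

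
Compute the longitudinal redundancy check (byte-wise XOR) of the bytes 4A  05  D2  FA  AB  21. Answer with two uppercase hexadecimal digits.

ED

XOR the bytes together:
  start with 0x4A
  0x4A ⊕ 0x05 = 0x4F
  0x4F ⊕ 0xD2 = 0x9D
  0x9D ⊕ 0xFA = 0x67
  0x67 ⊕ 0xAB = 0xCC
  0xCC ⊕ 0x21 = 0xED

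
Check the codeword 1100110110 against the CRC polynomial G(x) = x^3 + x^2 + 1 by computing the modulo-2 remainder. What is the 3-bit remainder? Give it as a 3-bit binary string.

Modulo-2 division of 1100110110 by 1101:
  pos 0: 1100 XOR 1101 = 0001
  pos 3: 1110 XOR 1101 = 0011
  pos 5: 1111 XOR 1101 = 0010
Remainder = 100 (nonzero — an error is detected).

100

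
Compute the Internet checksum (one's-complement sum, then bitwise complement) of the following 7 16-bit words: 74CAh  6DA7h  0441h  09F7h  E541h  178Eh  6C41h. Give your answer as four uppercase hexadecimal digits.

A644

One's-complement addition (fold any carry out of bit 15 back into bit 0):
  0x74CA + 0x6DA7 = 0x0E271
  0xE271 + 0x0441 = 0x0E6B2
  0xE6B2 + 0x09F7 = 0x0F0A9
  0xF0A9 + 0xE541 = 0x1D5EA → wrap carry → 0xD5EB
  0xD5EB + 0x178E = 0x0ED79
  0xED79 + 0x6C41 = 0x159BA → wrap carry → 0x59BB
One's-complement sum = 0x59BB.
Checksum = ~0x59BB & 0xFFFF = 0xA644.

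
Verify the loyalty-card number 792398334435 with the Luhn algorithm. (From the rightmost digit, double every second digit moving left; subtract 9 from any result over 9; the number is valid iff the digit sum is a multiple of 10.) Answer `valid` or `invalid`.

valid

From the right, keep odd positions and double even positions (subtract 9 from any doubled value over 9):
  doubled (positions 2,4,...): 6 8 6 9 4 5 → sum 38
  kept (positions 1,3,...): 5 4 3 8 3 9 → sum 32
Total = 70.
70 mod 10 = 0, so the number is valid.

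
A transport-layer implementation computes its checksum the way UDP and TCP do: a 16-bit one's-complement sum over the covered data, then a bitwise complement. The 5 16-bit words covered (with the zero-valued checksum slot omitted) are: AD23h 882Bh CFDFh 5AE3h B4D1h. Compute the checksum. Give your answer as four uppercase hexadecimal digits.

One's-complement addition (fold any carry out of bit 15 back into bit 0):
  0xAD23 + 0x882B = 0x1354E → wrap carry → 0x354F
  0x354F + 0xCFDF = 0x1052E → wrap carry → 0x052F
  0x052F + 0x5AE3 = 0x06012
  0x6012 + 0xB4D1 = 0x114E3 → wrap carry → 0x14E4
One's-complement sum = 0x14E4.
Checksum = ~0x14E4 & 0xFFFF = 0xEB1B.

EB1B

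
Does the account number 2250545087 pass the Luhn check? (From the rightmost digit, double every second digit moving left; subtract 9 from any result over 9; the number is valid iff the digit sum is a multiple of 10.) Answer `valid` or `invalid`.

invalid

From the right, keep odd positions and double even positions (subtract 9 from any doubled value over 9):
  doubled (positions 2,4,...): 7 1 1 1 4 → sum 14
  kept (positions 1,3,...): 7 0 4 0 2 → sum 13
Total = 27.
27 mod 10 = 7, so the number is invalid.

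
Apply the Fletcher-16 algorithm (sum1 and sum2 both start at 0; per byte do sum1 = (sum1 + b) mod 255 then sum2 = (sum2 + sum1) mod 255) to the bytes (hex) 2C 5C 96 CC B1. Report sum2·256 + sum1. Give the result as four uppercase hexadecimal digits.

Running sums (mod 255):
  after byte 0 (2C): sum1=44, sum2=44
  after byte 1 (5C): sum1=136, sum2=180
  after byte 2 (96): sum1=31, sum2=211
  after byte 3 (CC): sum1=235, sum2=191
  after byte 4 (B1): sum1=157, sum2=93
Checksum = sum2·256 + sum1 = 93·256 + 157 = 23965 = 0x5D9D.

5D9D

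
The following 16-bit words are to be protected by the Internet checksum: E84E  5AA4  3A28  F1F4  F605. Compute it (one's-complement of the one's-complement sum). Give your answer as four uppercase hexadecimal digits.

9AE9

One's-complement addition (fold any carry out of bit 15 back into bit 0):
  0xE84E + 0x5AA4 = 0x142F2 → wrap carry → 0x42F3
  0x42F3 + 0x3A28 = 0x07D1B
  0x7D1B + 0xF1F4 = 0x16F0F → wrap carry → 0x6F10
  0x6F10 + 0xF605 = 0x16515 → wrap carry → 0x6516
One's-complement sum = 0x6516.
Checksum = ~0x6516 & 0xFFFF = 0x9AE9.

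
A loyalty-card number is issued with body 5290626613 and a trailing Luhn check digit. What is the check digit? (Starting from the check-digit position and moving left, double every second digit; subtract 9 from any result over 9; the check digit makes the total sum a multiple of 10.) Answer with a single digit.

6

Partial digits right→left: 3 1 6 6 2 6 0 9 2 5
Double every second digit counting from the check-digit position (so the 1st, 3rd, 5th, ... of the partial from the right).
  doubled (with −9 where >9): 6 3 4 0 4 → sum 17
  kept as-is: 1 6 6 9 5 → sum 27
Total = 17 + 27 = 44.
Check digit = (10 − (44 mod 10)) mod 10 = 6.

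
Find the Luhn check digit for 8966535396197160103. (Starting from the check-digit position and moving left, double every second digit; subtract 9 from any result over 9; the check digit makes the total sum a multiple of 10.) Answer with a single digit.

4

Partial digits right→left: 3 0 1 0 6 1 7 9 1 6 9 3 5 3 5 6 6 9 8
Double every second digit counting from the check-digit position (so the 1st, 3rd, 5th, ... of the partial from the right).
  doubled (with −9 where >9): 6 2 3 5 2 9 1 1 3 7 → sum 39
  kept as-is: 0 0 1 9 6 3 3 6 9 → sum 37
Total = 39 + 37 = 76.
Check digit = (10 − (76 mod 10)) mod 10 = 4.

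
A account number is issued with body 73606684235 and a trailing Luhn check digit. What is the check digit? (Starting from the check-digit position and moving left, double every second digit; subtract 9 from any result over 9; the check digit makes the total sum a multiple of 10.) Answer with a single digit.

Partial digits right→left: 5 3 2 4 8 6 6 0 6 3 7
Double every second digit counting from the check-digit position (so the 1st, 3rd, 5th, ... of the partial from the right).
  doubled (with −9 where >9): 1 4 7 3 3 5 → sum 23
  kept as-is: 3 4 6 0 3 → sum 16
Total = 23 + 16 = 39.
Check digit = (10 − (39 mod 10)) mod 10 = 1.

1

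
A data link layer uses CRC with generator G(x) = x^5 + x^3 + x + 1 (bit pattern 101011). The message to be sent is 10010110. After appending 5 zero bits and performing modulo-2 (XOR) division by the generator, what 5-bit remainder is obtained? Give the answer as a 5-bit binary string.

Append 5 zeros: 1001011000000. Divide by 101011 (XOR where the leading bit is 1):
  pos 0: 100101 XOR 101011 = 001110
  pos 2: 111010 XOR 101011 = 010001
  pos 3: 100010 XOR 101011 = 001001
  pos 5: 100100 XOR 101011 = 001111
  pos 7: 111100 XOR 101011 = 010111
Remainder (last 5 bits) = 10111. This is the CRC / FCS.

10111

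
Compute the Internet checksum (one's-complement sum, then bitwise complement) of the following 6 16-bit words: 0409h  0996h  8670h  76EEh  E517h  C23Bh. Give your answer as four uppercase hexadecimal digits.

One's-complement addition (fold any carry out of bit 15 back into bit 0):
  0x0409 + 0x0996 = 0x00D9F
  0x0D9F + 0x8670 = 0x0940F
  0x940F + 0x76EE = 0x10AFD → wrap carry → 0x0AFE
  0x0AFE + 0xE517 = 0x0F015
  0xF015 + 0xC23B = 0x1B250 → wrap carry → 0xB251
One's-complement sum = 0xB251.
Checksum = ~0xB251 & 0xFFFF = 0x4DAE.

4DAE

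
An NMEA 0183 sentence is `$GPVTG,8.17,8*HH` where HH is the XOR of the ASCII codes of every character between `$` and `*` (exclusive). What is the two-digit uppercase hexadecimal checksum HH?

7A

XOR the ASCII codes of the payload characters:
  'G' = 0x47 → acc = 0x47
  'P' = 0x50 → acc = 0x17
  'V' = 0x56 → acc = 0x41
  'T' = 0x54 → acc = 0x15
  'G' = 0x47 → acc = 0x52
  ',' = 0x2C → acc = 0x7E
  '8' = 0x38 → acc = 0x46
  '.' = 0x2E → acc = 0x68
  '1' = 0x31 → acc = 0x59
  '7' = 0x37 → acc = 0x6E
  ',' = 0x2C → acc = 0x42
  '8' = 0x38 → acc = 0x7A
Checksum = 0x7A.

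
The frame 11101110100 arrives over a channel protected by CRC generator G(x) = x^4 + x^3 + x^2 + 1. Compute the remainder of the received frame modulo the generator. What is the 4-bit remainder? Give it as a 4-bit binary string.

1110

Modulo-2 division of 11101110100 by 11101:
  pos 0: 11101 XOR 11101 = 00000
  pos 5: 11010 XOR 11101 = 00111
Remainder = 1110 (nonzero — an error is detected).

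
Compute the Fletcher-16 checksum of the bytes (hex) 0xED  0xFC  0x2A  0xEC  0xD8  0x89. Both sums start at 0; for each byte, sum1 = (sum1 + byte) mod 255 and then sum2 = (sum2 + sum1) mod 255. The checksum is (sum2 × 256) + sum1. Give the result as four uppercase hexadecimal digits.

Running sums (mod 255):
  after byte 0 (0xED): sum1=237, sum2=237
  after byte 1 (0xFC): sum1=234, sum2=216
  after byte 2 (0x2A): sum1=21, sum2=237
  after byte 3 (0xEC): sum1=2, sum2=239
  after byte 4 (0xD8): sum1=218, sum2=202
  after byte 5 (0x89): sum1=100, sum2=47
Checksum = sum2·256 + sum1 = 47·256 + 100 = 12132 = 0x2F64.

2F64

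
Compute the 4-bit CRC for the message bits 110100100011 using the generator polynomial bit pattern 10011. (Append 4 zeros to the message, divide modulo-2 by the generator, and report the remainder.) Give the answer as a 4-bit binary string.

Append 4 zeros: 1101001000110000. Divide by 10011 (XOR where the leading bit is 1):
  pos 0: 11010 XOR 10011 = 01001
  pos 1: 10010 XOR 10011 = 00001
  pos 5: 11000 XOR 10011 = 01011
  pos 6: 10111 XOR 10011 = 00100
  pos 8: 10010 XOR 10011 = 00001
Remainder (last 4 bits) = 1000. This is the CRC / FCS.

1000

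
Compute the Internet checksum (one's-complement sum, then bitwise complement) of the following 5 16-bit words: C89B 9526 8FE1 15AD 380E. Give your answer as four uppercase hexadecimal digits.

One's-complement addition (fold any carry out of bit 15 back into bit 0):
  0xC89B + 0x9526 = 0x15DC1 → wrap carry → 0x5DC2
  0x5DC2 + 0x8FE1 = 0x0EDA3
  0xEDA3 + 0x15AD = 0x10350 → wrap carry → 0x0351
  0x0351 + 0x380E = 0x03B5F
One's-complement sum = 0x3B5F.
Checksum = ~0x3B5F & 0xFFFF = 0xC4A0.

C4A0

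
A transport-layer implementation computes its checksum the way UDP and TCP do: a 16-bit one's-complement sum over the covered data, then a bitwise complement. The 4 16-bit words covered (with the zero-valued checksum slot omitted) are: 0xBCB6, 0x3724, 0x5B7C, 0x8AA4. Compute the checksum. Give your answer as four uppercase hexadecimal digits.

2604

One's-complement addition (fold any carry out of bit 15 back into bit 0):
  0xBCB6 + 0x3724 = 0x0F3DA
  0xF3DA + 0x5B7C = 0x14F56 → wrap carry → 0x4F57
  0x4F57 + 0x8AA4 = 0x0D9FB
One's-complement sum = 0xD9FB.
Checksum = ~0xD9FB & 0xFFFF = 0x2604.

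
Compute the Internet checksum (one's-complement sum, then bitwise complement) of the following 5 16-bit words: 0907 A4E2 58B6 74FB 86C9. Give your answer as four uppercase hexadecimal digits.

One's-complement addition (fold any carry out of bit 15 back into bit 0):
  0x0907 + 0xA4E2 = 0x0ADE9
  0xADE9 + 0x58B6 = 0x1069F → wrap carry → 0x06A0
  0x06A0 + 0x74FB = 0x07B9B
  0x7B9B + 0x86C9 = 0x10264 → wrap carry → 0x0265
One's-complement sum = 0x0265.
Checksum = ~0x0265 & 0xFFFF = 0xFD9A.

FD9A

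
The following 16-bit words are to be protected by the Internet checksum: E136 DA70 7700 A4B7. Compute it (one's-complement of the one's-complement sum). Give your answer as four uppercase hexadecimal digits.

One's-complement addition (fold any carry out of bit 15 back into bit 0):
  0xE136 + 0xDA70 = 0x1BBA6 → wrap carry → 0xBBA7
  0xBBA7 + 0x7700 = 0x132A7 → wrap carry → 0x32A8
  0x32A8 + 0xA4B7 = 0x0D75F
One's-complement sum = 0xD75F.
Checksum = ~0xD75F & 0xFFFF = 0x28A0.

28A0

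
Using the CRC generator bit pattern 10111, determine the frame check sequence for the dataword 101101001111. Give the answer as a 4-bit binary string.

Append 4 zeros: 1011010011110000. Divide by 10111 (XOR where the leading bit is 1):
  pos 0: 10110 XOR 10111 = 00001
  pos 4: 11001 XOR 10111 = 01110
  pos 5: 11101 XOR 10111 = 01010
  pos 6: 10101 XOR 10111 = 00010
  pos 9: 10100 XOR 10111 = 00011
Remainder (last 4 bits) = 1100. This is the CRC / FCS.

1100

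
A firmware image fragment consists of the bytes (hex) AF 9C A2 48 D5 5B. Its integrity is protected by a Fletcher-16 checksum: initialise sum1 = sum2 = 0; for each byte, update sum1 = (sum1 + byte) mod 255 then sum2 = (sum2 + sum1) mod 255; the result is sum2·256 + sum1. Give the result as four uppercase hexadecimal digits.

Running sums (mod 255):
  after byte 0 (AF): sum1=175, sum2=175
  after byte 1 (9C): sum1=76, sum2=251
  after byte 2 (A2): sum1=238, sum2=234
  after byte 3 (48): sum1=55, sum2=34
  after byte 4 (D5): sum1=13, sum2=47
  after byte 5 (5B): sum1=104, sum2=151
Checksum = sum2·256 + sum1 = 151·256 + 104 = 38760 = 0x9768.

9768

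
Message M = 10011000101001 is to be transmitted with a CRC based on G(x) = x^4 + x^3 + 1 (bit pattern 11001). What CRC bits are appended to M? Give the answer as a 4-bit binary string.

Append 4 zeros: 100110001010010000. Divide by 11001 (XOR where the leading bit is 1):
  pos 0: 10011 XOR 11001 = 01010
  pos 1: 10100 XOR 11001 = 01101
  pos 2: 11010 XOR 11001 = 00011
  pos 5: 11010 XOR 11001 = 00011
  pos 8: 11100 XOR 11001 = 00101
  pos 10: 10110 XOR 11001 = 01111
  pos 11: 11110 XOR 11001 = 00111
  pos 13: 11100 XOR 11001 = 00101
Remainder (last 4 bits) = 0101. This is the CRC / FCS.

0101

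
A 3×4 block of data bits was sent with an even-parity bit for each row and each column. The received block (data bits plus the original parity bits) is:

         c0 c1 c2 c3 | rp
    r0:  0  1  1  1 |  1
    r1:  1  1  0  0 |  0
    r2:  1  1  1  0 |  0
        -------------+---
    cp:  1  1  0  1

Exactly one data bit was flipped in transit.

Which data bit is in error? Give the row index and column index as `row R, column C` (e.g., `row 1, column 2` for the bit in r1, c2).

row 2, column 0

Recompute each row's even parity and compare to rp:
  r0: data parity 1, sent rp 1 → ok
  r1: data parity 0, sent rp 0 → ok
  r2: data parity 1, sent rp 0 → mismatch
Recompute each column's even parity and compare to cp:
  c0: data parity 0, sent cp 1 → mismatch
  c1: data parity 1, sent cp 1 → ok
  c2: data parity 0, sent cp 0 → ok
  c3: data parity 1, sent cp 1 → ok
Exactly one row (r2) and one column (c0) fail → the flipped bit is at their intersection.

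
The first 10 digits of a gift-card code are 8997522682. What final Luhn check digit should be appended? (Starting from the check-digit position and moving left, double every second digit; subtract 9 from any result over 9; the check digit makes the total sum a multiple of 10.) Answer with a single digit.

Partial digits right→left: 2 8 6 2 2 5 7 9 9 8
Double every second digit counting from the check-digit position (so the 1st, 3rd, 5th, ... of the partial from the right).
  doubled (with −9 where >9): 4 3 4 5 9 → sum 25
  kept as-is: 8 2 5 9 8 → sum 32
Total = 25 + 32 = 57.
Check digit = (10 − (57 mod 10)) mod 10 = 3.

3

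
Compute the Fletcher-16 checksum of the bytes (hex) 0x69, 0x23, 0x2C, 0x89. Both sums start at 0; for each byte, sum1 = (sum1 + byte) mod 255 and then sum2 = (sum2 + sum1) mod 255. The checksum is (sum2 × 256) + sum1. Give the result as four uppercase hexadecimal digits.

Running sums (mod 255):
  after byte 0 (0x69): sum1=105, sum2=105
  after byte 1 (0x23): sum1=140, sum2=245
  after byte 2 (0x2C): sum1=184, sum2=174
  after byte 3 (0x89): sum1=66, sum2=240
Checksum = sum2·256 + sum1 = 240·256 + 66 = 61506 = 0xF042.

F042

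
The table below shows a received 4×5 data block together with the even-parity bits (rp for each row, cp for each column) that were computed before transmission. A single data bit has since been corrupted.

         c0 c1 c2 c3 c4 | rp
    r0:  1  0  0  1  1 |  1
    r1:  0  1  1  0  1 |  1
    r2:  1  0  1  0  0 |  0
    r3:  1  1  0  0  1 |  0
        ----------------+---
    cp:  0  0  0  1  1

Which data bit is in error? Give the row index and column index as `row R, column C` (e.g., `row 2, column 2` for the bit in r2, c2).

Recompute each row's even parity and compare to rp:
  r0: data parity 1, sent rp 1 → ok
  r1: data parity 1, sent rp 1 → ok
  r2: data parity 0, sent rp 0 → ok
  r3: data parity 1, sent rp 0 → mismatch
Recompute each column's even parity and compare to cp:
  c0: data parity 1, sent cp 0 → mismatch
  c1: data parity 0, sent cp 0 → ok
  c2: data parity 0, sent cp 0 → ok
  c3: data parity 1, sent cp 1 → ok
  c4: data parity 1, sent cp 1 → ok
Exactly one row (r3) and one column (c0) fail → the flipped bit is at their intersection.

row 3, column 0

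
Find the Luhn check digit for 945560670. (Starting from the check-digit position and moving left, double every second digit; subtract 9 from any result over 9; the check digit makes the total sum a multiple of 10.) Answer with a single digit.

8

Partial digits right→left: 0 7 6 0 6 5 5 4 9
Double every second digit counting from the check-digit position (so the 1st, 3rd, 5th, ... of the partial from the right).
  doubled (with −9 where >9): 0 3 3 1 9 → sum 16
  kept as-is: 7 0 5 4 → sum 16
Total = 16 + 16 = 32.
Check digit = (10 − (32 mod 10)) mod 10 = 8.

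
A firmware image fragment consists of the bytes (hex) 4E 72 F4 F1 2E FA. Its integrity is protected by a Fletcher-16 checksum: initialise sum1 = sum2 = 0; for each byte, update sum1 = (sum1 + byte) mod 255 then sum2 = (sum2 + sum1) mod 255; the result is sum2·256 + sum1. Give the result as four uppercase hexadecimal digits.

13D0

Running sums (mod 255):
  after byte 0 (4E): sum1=78, sum2=78
  after byte 1 (72): sum1=192, sum2=15
  after byte 2 (F4): sum1=181, sum2=196
  after byte 3 (F1): sum1=167, sum2=108
  after byte 4 (2E): sum1=213, sum2=66
  after byte 5 (FA): sum1=208, sum2=19
Checksum = sum2·256 + sum1 = 19·256 + 208 = 5072 = 0x13D0.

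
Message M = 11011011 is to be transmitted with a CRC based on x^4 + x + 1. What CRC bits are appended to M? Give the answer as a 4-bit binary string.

Append 4 zeros: 110110110000. Divide by 10011 (XOR where the leading bit is 1):
  pos 0: 11011 XOR 10011 = 01000
  pos 1: 10000 XOR 10011 = 00011
  pos 4: 11110 XOR 10011 = 01101
  pos 5: 11010 XOR 10011 = 01001
  pos 6: 10010 XOR 10011 = 00001
Remainder (last 4 bits) = 0010. This is the CRC / FCS.

0010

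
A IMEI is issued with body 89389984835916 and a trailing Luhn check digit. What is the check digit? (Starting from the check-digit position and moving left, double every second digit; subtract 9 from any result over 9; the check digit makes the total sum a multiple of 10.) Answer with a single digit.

Partial digits right→left: 6 1 9 5 3 8 4 8 9 9 8 3 9 8
Double every second digit counting from the check-digit position (so the 1st, 3rd, 5th, ... of the partial from the right).
  doubled (with −9 where >9): 3 9 6 8 9 7 9 → sum 51
  kept as-is: 1 5 8 8 9 3 8 → sum 42
Total = 51 + 42 = 93.
Check digit = (10 − (93 mod 10)) mod 10 = 7.

7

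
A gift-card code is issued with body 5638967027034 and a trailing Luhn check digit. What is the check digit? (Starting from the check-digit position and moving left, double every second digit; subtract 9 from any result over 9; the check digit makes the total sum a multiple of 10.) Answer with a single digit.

Partial digits right→left: 4 3 0 7 2 0 7 6 9 8 3 6 5
Double every second digit counting from the check-digit position (so the 1st, 3rd, 5th, ... of the partial from the right).
  doubled (with −9 where >9): 8 0 4 5 9 6 1 → sum 33
  kept as-is: 3 7 0 6 8 6 → sum 30
Total = 33 + 30 = 63.
Check digit = (10 − (63 mod 10)) mod 10 = 7.

7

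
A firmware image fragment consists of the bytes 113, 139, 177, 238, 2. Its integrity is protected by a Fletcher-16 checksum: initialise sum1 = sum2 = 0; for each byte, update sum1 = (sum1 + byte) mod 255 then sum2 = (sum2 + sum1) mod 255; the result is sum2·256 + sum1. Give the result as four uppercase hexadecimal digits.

5A9F

Running sums (mod 255):
  after byte 0 (113): sum1=113, sum2=113
  after byte 1 (139): sum1=252, sum2=110
  after byte 2 (177): sum1=174, sum2=29
  after byte 3 (238): sum1=157, sum2=186
  after byte 4 (2): sum1=159, sum2=90
Checksum = sum2·256 + sum1 = 90·256 + 159 = 23199 = 0x5A9F.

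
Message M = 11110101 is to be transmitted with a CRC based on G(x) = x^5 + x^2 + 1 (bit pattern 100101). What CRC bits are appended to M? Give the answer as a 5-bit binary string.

10011

Append 5 zeros: 1111010100000. Divide by 100101 (XOR where the leading bit is 1):
  pos 0: 111101 XOR 100101 = 011000
  pos 1: 110000 XOR 100101 = 010101
  pos 2: 101011 XOR 100101 = 001110
  pos 4: 111000 XOR 100101 = 011101
  pos 5: 111010 XOR 100101 = 011111
  pos 6: 111110 XOR 100101 = 011011
  pos 7: 110110 XOR 100101 = 010011
Remainder (last 5 bits) = 10011. This is the CRC / FCS.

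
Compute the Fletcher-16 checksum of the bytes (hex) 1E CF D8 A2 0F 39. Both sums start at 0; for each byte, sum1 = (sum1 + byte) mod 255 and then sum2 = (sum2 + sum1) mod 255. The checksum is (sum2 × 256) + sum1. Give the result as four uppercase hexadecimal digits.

66B1

Running sums (mod 255):
  after byte 0 (1E): sum1=30, sum2=30
  after byte 1 (CF): sum1=237, sum2=12
  after byte 2 (D8): sum1=198, sum2=210
  after byte 3 (A2): sum1=105, sum2=60
  after byte 4 (0F): sum1=120, sum2=180
  after byte 5 (39): sum1=177, sum2=102
Checksum = sum2·256 + sum1 = 102·256 + 177 = 26289 = 0x66B1.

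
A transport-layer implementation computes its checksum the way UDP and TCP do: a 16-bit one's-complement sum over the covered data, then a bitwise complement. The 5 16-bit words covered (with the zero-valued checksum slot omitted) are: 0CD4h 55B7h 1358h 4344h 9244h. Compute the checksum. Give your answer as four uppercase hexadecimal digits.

B493

One's-complement addition (fold any carry out of bit 15 back into bit 0):
  0x0CD4 + 0x55B7 = 0x0628B
  0x628B + 0x1358 = 0x075E3
  0x75E3 + 0x4344 = 0x0B927
  0xB927 + 0x9244 = 0x14B6B → wrap carry → 0x4B6C
One's-complement sum = 0x4B6C.
Checksum = ~0x4B6C & 0xFFFF = 0xB493.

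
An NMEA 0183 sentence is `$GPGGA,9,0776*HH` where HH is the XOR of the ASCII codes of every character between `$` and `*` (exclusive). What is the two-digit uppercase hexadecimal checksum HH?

XOR the ASCII codes of the payload characters:
  'G' = 0x47 → acc = 0x47
  'P' = 0x50 → acc = 0x17
  'G' = 0x47 → acc = 0x50
  'G' = 0x47 → acc = 0x17
  'A' = 0x41 → acc = 0x56
  ',' = 0x2C → acc = 0x7A
  '9' = 0x39 → acc = 0x43
  ',' = 0x2C → acc = 0x6F
  '0' = 0x30 → acc = 0x5F
  '7' = 0x37 → acc = 0x68
  '7' = 0x37 → acc = 0x5F
  '6' = 0x36 → acc = 0x69
Checksum = 0x69.

69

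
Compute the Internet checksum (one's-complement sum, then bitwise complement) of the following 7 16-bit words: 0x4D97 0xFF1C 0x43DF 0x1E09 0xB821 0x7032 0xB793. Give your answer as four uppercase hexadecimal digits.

One's-complement addition (fold any carry out of bit 15 back into bit 0):
  0x4D97 + 0xFF1C = 0x14CB3 → wrap carry → 0x4CB4
  0x4CB4 + 0x43DF = 0x09093
  0x9093 + 0x1E09 = 0x0AE9C
  0xAE9C + 0xB821 = 0x166BD → wrap carry → 0x66BE
  0x66BE + 0x7032 = 0x0D6F0
  0xD6F0 + 0xB793 = 0x18E83 → wrap carry → 0x8E84
One's-complement sum = 0x8E84.
Checksum = ~0x8E84 & 0xFFFF = 0x717B.

717B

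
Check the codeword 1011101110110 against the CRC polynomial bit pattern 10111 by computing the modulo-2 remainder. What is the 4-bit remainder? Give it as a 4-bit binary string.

Modulo-2 division of 1011101110110 by 10111:
  pos 0: 10111 XOR 10111 = 00000
  pos 6: 11101 XOR 10111 = 01010
  pos 7: 10101 XOR 10111 = 00010
Remainder = 0100 (nonzero — an error is detected).

0100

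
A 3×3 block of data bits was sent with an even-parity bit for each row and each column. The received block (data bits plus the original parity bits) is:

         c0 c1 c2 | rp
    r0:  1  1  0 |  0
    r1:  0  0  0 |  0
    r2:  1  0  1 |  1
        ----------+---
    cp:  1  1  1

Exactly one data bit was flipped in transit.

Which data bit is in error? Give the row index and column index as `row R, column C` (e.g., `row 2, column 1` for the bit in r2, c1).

row 2, column 0

Recompute each row's even parity and compare to rp:
  r0: data parity 0, sent rp 0 → ok
  r1: data parity 0, sent rp 0 → ok
  r2: data parity 0, sent rp 1 → mismatch
Recompute each column's even parity and compare to cp:
  c0: data parity 0, sent cp 1 → mismatch
  c1: data parity 1, sent cp 1 → ok
  c2: data parity 1, sent cp 1 → ok
Exactly one row (r2) and one column (c0) fail → the flipped bit is at their intersection.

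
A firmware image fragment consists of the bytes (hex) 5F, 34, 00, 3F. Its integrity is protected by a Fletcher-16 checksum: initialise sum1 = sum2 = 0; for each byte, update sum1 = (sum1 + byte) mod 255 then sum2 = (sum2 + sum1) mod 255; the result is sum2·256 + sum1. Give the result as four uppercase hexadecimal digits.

Running sums (mod 255):
  after byte 0 (5F): sum1=95, sum2=95
  after byte 1 (34): sum1=147, sum2=242
  after byte 2 (00): sum1=147, sum2=134
  after byte 3 (3F): sum1=210, sum2=89
Checksum = sum2·256 + sum1 = 89·256 + 210 = 22994 = 0x59D2.

59D2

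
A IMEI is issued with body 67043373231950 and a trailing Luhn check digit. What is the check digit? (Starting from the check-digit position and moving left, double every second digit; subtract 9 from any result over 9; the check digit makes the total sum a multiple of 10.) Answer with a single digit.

6

Partial digits right→left: 0 5 9 1 3 2 3 7 3 3 4 0 7 6
Double every second digit counting from the check-digit position (so the 1st, 3rd, 5th, ... of the partial from the right).
  doubled (with −9 where >9): 0 9 6 6 6 8 5 → sum 40
  kept as-is: 5 1 2 7 3 0 6 → sum 24
Total = 40 + 24 = 64.
Check digit = (10 − (64 mod 10)) mod 10 = 6.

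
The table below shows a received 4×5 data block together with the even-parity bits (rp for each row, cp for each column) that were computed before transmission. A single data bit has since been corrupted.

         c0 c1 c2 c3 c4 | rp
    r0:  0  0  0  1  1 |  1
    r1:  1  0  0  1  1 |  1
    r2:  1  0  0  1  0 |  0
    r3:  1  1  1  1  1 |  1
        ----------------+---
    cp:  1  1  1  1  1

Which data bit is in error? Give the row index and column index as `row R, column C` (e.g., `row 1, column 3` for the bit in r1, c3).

Recompute each row's even parity and compare to rp:
  r0: data parity 0, sent rp 1 → mismatch
  r1: data parity 1, sent rp 1 → ok
  r2: data parity 0, sent rp 0 → ok
  r3: data parity 1, sent rp 1 → ok
Recompute each column's even parity and compare to cp:
  c0: data parity 1, sent cp 1 → ok
  c1: data parity 1, sent cp 1 → ok
  c2: data parity 1, sent cp 1 → ok
  c3: data parity 0, sent cp 1 → mismatch
  c4: data parity 1, sent cp 1 → ok
Exactly one row (r0) and one column (c3) fail → the flipped bit is at their intersection.

row 0, column 3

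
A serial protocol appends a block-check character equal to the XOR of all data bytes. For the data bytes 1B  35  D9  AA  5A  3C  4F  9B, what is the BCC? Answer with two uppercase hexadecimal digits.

EF

XOR the bytes together:
  start with 0x1B
  0x1B ⊕ 0x35 = 0x2E
  0x2E ⊕ 0xD9 = 0xF7
  0xF7 ⊕ 0xAA = 0x5D
  0x5D ⊕ 0x5A = 0x07
  0x07 ⊕ 0x3C = 0x3B
  0x3B ⊕ 0x4F = 0x74
  0x74 ⊕ 0x9B = 0xEF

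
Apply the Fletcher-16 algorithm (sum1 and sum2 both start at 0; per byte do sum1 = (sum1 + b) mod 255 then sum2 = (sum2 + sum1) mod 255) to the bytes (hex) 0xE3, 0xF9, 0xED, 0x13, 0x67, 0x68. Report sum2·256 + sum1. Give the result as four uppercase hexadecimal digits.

Running sums (mod 255):
  after byte 0 (0xE3): sum1=227, sum2=227
  after byte 1 (0xF9): sum1=221, sum2=193
  after byte 2 (0xED): sum1=203, sum2=141
  after byte 3 (0x13): sum1=222, sum2=108
  after byte 4 (0x67): sum1=70, sum2=178
  after byte 5 (0x68): sum1=174, sum2=97
Checksum = sum2·256 + sum1 = 97·256 + 174 = 25006 = 0x61AE.

61AE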